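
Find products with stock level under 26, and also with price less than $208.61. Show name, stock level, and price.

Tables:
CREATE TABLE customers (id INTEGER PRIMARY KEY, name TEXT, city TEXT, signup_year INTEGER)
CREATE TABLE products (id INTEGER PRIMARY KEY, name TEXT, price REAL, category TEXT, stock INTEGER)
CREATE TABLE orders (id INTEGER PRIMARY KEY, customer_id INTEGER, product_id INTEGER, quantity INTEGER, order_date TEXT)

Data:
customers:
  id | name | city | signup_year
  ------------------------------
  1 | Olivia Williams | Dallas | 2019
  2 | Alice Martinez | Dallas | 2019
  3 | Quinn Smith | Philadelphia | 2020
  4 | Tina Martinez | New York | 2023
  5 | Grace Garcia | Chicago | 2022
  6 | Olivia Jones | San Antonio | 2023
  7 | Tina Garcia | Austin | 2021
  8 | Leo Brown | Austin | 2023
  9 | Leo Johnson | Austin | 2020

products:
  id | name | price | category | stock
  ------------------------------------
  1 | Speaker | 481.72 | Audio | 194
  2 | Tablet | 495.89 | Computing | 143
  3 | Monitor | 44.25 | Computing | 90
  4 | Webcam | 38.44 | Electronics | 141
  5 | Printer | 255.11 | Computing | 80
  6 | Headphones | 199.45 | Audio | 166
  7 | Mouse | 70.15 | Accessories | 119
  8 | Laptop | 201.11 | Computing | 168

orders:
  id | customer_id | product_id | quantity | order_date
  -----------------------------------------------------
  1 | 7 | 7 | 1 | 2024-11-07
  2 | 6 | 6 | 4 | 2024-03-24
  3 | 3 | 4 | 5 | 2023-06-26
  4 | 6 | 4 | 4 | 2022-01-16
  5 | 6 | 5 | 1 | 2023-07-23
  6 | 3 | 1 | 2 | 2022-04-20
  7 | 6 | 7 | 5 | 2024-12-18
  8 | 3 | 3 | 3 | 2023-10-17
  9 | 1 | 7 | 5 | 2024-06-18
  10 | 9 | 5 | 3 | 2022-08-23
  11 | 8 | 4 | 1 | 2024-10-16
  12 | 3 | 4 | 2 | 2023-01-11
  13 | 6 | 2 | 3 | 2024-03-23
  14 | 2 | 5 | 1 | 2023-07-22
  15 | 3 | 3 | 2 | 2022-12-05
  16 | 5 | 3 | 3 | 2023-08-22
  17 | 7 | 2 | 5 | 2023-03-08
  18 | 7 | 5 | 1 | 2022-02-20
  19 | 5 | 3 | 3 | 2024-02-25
SELECT name, stock, price FROM products WHERE stock < 26 AND price < 208.61

Execution result:
(no rows)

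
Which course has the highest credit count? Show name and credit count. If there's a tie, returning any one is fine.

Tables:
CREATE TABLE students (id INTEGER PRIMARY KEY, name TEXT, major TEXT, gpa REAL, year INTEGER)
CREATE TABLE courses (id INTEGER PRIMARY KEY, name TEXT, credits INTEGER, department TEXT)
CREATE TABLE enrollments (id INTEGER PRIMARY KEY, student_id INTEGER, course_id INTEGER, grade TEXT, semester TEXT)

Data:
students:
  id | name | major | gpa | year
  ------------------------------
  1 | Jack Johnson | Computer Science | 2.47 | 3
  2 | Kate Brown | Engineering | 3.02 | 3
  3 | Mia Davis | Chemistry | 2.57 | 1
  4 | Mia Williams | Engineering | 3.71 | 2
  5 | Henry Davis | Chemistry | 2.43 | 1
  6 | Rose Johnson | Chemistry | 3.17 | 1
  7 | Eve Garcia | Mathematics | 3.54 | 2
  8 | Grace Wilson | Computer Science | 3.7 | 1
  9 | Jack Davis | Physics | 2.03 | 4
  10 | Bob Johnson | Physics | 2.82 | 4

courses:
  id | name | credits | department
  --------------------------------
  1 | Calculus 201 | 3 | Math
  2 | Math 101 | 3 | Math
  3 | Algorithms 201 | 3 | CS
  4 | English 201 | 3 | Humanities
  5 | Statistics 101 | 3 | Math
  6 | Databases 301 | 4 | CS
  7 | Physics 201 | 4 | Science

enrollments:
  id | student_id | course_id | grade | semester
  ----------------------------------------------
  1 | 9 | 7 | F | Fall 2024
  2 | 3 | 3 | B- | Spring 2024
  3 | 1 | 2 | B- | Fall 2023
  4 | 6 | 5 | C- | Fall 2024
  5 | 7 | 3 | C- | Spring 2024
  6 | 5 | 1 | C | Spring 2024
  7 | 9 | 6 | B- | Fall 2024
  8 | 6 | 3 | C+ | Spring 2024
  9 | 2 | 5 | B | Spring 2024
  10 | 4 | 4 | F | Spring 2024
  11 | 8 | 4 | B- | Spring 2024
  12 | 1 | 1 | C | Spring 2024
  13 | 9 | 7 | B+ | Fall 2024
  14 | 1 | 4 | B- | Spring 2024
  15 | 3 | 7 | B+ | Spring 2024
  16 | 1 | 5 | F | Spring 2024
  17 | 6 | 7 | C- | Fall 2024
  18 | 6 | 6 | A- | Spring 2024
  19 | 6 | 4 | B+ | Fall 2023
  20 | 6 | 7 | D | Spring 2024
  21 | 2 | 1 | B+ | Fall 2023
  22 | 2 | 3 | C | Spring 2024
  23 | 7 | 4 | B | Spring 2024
SELECT name, credits FROM courses ORDER BY credits DESC LIMIT 1

Execution result:
name | credits
Databases 301 | 4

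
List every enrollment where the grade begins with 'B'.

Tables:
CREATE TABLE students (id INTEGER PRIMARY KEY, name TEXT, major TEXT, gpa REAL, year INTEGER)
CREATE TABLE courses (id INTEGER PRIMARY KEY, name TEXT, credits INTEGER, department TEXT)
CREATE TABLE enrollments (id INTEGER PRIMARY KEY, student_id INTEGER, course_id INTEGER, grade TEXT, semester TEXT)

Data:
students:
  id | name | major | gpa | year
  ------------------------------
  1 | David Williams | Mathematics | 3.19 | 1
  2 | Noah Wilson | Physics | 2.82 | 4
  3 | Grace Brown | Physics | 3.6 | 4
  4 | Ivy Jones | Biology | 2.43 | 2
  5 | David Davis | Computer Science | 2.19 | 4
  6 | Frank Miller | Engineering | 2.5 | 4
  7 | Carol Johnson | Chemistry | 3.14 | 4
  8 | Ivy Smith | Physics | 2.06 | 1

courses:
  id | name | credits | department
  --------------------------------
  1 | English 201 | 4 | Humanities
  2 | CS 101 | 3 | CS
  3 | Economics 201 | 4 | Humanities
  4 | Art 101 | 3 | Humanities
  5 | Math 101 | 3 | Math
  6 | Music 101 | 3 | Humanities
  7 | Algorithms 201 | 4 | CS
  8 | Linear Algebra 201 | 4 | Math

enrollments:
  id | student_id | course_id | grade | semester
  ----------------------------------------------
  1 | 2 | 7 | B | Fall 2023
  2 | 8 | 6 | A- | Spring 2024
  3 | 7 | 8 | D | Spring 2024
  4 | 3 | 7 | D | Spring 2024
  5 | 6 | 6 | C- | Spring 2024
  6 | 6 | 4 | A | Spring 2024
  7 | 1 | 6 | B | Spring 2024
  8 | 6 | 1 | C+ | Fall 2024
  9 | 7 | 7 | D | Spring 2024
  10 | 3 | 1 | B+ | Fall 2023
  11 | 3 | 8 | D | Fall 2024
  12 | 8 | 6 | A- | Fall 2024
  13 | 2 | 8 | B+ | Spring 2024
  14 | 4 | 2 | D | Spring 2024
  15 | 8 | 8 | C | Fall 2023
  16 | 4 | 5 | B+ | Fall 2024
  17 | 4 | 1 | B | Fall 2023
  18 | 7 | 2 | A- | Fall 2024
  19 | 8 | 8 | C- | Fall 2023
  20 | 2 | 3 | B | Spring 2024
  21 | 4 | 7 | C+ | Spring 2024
SELECT id, grade FROM enrollments WHERE grade LIKE 'B%'

Execution result:
id | grade
1 | B
7 | B
10 | B+
13 | B+
16 | B+
17 | B
20 | B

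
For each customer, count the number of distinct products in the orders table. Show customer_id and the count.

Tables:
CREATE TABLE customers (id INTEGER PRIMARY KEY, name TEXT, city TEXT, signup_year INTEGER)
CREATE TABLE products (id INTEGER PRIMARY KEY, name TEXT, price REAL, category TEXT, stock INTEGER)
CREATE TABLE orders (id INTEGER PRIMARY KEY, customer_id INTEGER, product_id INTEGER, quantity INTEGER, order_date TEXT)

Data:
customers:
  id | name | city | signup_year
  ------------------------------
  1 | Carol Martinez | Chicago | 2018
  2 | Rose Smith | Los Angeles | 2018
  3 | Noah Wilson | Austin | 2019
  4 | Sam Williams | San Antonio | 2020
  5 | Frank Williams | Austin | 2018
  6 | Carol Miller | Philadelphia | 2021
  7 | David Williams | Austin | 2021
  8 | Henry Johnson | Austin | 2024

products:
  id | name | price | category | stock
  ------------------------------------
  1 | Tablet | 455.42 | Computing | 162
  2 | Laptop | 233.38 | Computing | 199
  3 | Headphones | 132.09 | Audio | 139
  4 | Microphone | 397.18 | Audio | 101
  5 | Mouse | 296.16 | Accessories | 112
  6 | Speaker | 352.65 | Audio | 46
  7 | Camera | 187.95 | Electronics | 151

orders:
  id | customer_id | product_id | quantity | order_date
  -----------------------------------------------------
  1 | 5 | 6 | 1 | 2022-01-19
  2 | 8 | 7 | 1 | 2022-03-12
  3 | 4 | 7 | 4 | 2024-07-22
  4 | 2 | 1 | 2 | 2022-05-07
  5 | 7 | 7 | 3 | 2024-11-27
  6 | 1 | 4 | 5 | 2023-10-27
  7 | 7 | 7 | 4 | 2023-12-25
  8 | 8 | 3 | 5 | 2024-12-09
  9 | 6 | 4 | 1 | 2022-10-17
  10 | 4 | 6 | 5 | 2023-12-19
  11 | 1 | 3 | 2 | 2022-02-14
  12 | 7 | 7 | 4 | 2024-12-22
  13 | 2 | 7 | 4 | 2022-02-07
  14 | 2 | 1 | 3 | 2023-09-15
SELECT customer_id, COUNT(DISTINCT product_id) AS distinct_product_count FROM orders GROUP BY customer_id

Execution result:
customer_id | distinct_product_count
1 | 2
2 | 2
4 | 2
5 | 1
6 | 1
7 | 1
8 | 2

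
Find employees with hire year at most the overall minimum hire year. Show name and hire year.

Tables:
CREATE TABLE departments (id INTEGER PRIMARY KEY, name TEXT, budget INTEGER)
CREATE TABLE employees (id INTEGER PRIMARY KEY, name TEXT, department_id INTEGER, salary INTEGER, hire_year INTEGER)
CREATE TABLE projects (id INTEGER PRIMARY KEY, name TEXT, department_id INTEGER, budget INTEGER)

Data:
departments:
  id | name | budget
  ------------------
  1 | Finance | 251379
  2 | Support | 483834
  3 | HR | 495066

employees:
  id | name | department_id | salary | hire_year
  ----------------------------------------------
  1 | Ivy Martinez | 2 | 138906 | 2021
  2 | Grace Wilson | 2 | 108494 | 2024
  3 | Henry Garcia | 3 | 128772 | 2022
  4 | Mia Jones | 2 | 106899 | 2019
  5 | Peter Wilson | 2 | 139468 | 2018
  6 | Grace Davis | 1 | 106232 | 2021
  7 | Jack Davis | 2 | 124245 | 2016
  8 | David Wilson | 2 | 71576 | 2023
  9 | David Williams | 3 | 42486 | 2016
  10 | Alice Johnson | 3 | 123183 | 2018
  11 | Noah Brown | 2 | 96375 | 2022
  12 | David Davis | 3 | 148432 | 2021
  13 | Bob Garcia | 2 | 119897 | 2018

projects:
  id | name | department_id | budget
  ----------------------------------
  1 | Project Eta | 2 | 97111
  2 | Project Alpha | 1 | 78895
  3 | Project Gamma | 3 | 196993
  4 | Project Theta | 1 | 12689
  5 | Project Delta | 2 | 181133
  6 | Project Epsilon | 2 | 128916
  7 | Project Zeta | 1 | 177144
SELECT name, hire_year FROM employees WHERE hire_year <= (SELECT MIN(hire_year) FROM employees)

Execution result:
name | hire_year
Jack Davis | 2016
David Williams | 2016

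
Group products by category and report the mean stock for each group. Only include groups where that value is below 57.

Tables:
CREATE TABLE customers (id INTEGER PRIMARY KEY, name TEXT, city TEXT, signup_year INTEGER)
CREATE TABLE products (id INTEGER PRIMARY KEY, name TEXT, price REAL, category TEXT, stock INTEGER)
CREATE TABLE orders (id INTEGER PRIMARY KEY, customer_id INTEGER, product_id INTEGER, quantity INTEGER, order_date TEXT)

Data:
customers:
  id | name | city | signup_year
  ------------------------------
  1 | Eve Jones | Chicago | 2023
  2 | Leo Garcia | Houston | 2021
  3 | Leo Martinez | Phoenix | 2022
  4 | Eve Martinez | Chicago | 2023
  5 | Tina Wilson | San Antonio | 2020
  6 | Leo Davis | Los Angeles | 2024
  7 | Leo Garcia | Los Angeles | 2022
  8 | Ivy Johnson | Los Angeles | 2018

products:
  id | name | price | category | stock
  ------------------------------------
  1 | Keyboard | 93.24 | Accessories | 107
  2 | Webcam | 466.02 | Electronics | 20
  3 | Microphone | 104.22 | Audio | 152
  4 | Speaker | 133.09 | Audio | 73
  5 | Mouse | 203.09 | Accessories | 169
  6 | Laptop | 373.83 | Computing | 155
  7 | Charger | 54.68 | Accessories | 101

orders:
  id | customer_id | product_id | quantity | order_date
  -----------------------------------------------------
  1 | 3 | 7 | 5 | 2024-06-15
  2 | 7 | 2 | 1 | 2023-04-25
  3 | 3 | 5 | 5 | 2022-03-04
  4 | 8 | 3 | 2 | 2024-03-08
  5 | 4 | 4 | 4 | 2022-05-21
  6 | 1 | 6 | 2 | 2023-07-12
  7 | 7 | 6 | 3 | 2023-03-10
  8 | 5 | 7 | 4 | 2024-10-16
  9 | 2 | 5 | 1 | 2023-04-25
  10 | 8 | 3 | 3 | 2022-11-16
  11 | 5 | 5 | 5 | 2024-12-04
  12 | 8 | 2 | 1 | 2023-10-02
SELECT category, AVG(stock) AS avg_stock FROM products GROUP BY category HAVING AVG(stock) < 57

Execution result:
category | avg_stock
Electronics | 20.00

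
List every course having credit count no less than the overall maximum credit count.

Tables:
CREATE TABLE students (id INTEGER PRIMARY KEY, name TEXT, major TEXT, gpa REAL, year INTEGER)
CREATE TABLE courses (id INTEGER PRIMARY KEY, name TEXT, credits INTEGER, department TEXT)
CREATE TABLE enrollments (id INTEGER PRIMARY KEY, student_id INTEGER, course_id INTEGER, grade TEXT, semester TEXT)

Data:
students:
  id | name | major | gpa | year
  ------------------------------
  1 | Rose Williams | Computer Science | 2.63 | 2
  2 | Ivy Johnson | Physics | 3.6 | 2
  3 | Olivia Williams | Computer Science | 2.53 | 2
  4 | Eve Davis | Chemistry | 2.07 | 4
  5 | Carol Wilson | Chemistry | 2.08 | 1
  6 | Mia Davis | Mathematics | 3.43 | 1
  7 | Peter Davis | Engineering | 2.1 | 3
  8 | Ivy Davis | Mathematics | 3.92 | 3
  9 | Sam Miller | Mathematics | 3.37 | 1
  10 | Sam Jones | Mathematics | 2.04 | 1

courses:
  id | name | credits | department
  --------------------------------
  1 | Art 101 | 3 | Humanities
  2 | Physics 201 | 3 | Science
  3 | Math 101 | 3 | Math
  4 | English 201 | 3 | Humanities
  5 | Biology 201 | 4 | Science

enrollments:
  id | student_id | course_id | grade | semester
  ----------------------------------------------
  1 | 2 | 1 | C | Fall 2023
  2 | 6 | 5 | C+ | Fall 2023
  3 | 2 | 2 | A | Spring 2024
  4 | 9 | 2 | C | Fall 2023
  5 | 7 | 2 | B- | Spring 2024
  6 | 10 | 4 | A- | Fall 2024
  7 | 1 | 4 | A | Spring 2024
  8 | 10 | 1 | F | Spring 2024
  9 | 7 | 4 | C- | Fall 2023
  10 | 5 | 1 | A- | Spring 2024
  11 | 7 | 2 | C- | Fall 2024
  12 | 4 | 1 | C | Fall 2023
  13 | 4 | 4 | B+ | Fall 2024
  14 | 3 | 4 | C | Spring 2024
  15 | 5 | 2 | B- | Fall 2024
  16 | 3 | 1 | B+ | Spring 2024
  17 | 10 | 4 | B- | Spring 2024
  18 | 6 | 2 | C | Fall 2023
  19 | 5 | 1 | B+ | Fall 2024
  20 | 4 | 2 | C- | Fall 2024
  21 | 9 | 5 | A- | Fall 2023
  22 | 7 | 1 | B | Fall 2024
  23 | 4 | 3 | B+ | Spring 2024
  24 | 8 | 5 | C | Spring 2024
SELECT name, credits FROM courses WHERE credits >= (SELECT MAX(credits) FROM courses)

Execution result:
name | credits
Biology 201 | 4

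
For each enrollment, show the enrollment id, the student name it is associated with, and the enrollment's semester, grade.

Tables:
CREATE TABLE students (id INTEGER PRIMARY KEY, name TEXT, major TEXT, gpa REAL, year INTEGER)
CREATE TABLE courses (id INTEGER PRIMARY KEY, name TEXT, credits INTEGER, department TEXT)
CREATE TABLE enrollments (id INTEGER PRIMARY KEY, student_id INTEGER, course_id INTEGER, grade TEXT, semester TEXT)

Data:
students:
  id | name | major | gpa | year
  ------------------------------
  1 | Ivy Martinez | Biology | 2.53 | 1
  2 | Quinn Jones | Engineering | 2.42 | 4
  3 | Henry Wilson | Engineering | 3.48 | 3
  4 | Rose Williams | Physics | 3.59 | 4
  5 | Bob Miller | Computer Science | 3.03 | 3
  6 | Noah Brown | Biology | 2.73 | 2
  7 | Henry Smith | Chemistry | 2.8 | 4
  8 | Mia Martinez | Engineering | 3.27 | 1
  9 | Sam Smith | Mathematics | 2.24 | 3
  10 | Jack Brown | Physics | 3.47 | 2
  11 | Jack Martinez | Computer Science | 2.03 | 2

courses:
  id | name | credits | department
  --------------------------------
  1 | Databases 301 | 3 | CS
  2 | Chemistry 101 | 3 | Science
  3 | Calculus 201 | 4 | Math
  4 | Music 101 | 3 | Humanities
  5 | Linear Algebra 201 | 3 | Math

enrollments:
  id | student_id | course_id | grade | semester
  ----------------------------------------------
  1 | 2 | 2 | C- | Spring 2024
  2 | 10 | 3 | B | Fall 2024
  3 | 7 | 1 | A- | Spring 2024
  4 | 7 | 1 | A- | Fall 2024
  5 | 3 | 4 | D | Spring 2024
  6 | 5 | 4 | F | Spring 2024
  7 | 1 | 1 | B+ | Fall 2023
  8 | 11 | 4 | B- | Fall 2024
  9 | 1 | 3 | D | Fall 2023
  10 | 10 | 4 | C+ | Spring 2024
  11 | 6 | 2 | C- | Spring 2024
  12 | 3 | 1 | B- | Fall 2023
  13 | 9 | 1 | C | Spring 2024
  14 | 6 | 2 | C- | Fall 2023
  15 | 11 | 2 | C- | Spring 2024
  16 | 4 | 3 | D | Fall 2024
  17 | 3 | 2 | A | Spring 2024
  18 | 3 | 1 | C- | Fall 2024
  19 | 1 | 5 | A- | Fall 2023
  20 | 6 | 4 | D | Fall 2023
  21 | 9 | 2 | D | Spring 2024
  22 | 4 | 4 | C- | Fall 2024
SELECT c.id, p.name AS student, c.semester, c.grade FROM enrollments c JOIN students p ON c.student_id = p.id

Execution result:
id | student | semester | grade
1 | Quinn Jones | Spring 2024 | C-
2 | Jack Brown | Fall 2024 | B
3 | Henry Smith | Spring 2024 | A-
4 | Henry Smith | Fall 2024 | A-
5 | Henry Wilson | Spring 2024 | D
6 | Bob Miller | Spring 2024 | F
7 | Ivy Martinez | Fall 2023 | B+
8 | Jack Martinez | Fall 2024 | B-
9 | Ivy Martinez | Fall 2023 | D
10 | Jack Brown | Spring 2024 | C+
11 | Noah Brown | Spring 2024 | C-
12 | Henry Wilson | Fall 2023 | B-
13 | Sam Smith | Spring 2024 | C
14 | Noah Brown | Fall 2023 | C-
15 | Jack Martinez | Spring 2024 | C-
16 | Rose Williams | Fall 2024 | D
17 | Henry Wilson | Spring 2024 | A
18 | Henry Wilson | Fall 2024 | C-
19 | Ivy Martinez | Fall 2023 | A-
20 | Noah Brown | Fall 2023 | D
21 | Sam Smith | Spring 2024 | D
22 | Rose Williams | Fall 2024 | C-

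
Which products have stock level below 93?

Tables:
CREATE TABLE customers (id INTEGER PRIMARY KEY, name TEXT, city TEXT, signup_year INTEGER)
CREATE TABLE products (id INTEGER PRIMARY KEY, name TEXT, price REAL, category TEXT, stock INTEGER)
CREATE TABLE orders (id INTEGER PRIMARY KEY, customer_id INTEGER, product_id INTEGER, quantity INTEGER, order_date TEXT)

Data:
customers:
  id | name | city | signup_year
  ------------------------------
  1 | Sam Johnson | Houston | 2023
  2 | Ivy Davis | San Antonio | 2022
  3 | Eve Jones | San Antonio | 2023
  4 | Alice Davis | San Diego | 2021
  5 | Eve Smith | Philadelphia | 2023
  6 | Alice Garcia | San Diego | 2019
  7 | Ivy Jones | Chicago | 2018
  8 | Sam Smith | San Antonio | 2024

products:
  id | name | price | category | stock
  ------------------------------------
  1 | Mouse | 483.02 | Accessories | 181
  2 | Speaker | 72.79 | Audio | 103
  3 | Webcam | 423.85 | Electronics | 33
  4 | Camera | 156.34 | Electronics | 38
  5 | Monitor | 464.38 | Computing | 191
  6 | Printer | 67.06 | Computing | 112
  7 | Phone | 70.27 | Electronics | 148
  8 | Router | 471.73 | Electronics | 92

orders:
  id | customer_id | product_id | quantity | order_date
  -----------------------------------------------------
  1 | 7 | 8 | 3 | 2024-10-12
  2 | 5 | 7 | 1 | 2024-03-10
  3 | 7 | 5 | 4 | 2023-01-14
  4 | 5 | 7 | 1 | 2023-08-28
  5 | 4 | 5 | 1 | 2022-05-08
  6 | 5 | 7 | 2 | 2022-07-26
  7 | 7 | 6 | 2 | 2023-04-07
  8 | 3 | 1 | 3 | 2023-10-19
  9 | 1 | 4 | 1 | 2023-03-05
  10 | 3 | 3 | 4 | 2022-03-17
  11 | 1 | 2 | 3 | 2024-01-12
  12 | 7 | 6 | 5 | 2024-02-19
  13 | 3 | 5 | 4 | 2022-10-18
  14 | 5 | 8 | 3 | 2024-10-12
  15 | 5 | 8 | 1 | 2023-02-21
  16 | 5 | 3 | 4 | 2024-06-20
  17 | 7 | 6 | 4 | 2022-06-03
SELECT name, stock FROM products WHERE stock < 93

Execution result:
name | stock
Webcam | 33
Camera | 38
Router | 92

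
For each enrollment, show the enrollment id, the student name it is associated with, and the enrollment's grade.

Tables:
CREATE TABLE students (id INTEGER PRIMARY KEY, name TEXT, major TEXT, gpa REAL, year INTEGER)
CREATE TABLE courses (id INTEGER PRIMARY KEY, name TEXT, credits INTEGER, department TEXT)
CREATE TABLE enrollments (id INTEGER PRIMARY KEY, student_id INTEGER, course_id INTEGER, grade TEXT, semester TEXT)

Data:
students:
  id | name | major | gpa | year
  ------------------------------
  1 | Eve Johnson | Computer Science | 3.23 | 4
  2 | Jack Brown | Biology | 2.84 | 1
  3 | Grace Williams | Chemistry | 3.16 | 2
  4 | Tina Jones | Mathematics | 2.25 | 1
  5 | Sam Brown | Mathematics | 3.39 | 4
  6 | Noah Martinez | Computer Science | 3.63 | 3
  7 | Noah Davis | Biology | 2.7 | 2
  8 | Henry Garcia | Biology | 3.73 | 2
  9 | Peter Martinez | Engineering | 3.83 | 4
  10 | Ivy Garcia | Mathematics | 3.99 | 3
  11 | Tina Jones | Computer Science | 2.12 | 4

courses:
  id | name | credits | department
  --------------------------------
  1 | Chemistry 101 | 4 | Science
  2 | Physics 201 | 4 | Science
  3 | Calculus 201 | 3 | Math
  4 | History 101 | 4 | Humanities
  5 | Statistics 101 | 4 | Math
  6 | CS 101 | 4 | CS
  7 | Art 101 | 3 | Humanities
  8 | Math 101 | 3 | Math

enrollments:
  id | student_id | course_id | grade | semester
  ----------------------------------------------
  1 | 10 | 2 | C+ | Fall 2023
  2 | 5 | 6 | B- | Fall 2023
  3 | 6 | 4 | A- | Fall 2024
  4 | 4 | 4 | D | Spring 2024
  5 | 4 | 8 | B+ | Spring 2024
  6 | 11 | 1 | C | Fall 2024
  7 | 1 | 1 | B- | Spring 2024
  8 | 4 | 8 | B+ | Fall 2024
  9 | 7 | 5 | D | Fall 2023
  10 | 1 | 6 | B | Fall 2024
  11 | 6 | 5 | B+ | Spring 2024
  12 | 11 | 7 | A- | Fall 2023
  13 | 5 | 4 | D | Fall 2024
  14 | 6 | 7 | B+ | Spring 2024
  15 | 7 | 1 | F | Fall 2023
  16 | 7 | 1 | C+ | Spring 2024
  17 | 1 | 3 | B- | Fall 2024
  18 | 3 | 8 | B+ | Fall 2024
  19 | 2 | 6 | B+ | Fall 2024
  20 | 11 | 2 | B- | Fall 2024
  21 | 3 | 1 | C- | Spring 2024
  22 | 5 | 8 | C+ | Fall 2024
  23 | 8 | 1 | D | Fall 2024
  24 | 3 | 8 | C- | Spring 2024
SELECT c.id, p.name AS student, c.grade FROM enrollments c JOIN students p ON c.student_id = p.id

Execution result:
id | student | grade
1 | Ivy Garcia | C+
2 | Sam Brown | B-
3 | Noah Martinez | A-
4 | Tina Jones | D
5 | Tina Jones | B+
6 | Tina Jones | C
7 | Eve Johnson | B-
8 | Tina Jones | B+
9 | Noah Davis | D
10 | Eve Johnson | B
11 | Noah Martinez | B+
12 | Tina Jones | A-
13 | Sam Brown | D
14 | Noah Martinez | B+
15 | Noah Davis | F
16 | Noah Davis | C+
17 | Eve Johnson | B-
18 | Grace Williams | B+
19 | Jack Brown | B+
20 | Tina Jones | B-
21 | Grace Williams | C-
22 | Sam Brown | C+
23 | Henry Garcia | D
24 | Grace Williams | C-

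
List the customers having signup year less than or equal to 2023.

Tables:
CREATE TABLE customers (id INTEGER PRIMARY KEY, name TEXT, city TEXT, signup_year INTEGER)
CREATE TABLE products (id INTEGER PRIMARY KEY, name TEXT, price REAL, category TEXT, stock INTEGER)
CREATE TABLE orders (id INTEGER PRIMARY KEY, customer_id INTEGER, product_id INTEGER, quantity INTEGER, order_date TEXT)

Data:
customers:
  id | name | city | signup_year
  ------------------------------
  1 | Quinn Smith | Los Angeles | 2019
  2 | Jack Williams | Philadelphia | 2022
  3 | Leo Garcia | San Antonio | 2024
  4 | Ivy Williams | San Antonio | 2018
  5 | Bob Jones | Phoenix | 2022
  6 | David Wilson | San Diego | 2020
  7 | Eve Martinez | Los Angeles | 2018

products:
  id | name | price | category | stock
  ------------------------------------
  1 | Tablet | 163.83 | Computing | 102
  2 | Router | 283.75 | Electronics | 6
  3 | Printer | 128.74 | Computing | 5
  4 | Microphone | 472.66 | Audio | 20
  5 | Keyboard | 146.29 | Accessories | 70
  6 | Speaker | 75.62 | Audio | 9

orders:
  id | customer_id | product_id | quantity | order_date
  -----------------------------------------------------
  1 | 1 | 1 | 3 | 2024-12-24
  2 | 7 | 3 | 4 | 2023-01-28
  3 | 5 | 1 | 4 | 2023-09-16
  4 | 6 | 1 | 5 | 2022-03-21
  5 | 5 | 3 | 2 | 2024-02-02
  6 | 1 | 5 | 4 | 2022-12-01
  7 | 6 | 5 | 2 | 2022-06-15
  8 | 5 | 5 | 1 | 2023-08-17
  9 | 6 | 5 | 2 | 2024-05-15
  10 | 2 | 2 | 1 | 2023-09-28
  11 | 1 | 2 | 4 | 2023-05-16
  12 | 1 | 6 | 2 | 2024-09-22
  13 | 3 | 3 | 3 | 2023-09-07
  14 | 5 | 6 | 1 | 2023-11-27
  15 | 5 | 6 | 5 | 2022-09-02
SELECT name, signup_year FROM customers WHERE signup_year <= 2023

Execution result:
name | signup_year
Quinn Smith | 2019
Jack Williams | 2022
Ivy Williams | 2018
Bob Jones | 2022
David Wilson | 2020
Eve Martinez | 2018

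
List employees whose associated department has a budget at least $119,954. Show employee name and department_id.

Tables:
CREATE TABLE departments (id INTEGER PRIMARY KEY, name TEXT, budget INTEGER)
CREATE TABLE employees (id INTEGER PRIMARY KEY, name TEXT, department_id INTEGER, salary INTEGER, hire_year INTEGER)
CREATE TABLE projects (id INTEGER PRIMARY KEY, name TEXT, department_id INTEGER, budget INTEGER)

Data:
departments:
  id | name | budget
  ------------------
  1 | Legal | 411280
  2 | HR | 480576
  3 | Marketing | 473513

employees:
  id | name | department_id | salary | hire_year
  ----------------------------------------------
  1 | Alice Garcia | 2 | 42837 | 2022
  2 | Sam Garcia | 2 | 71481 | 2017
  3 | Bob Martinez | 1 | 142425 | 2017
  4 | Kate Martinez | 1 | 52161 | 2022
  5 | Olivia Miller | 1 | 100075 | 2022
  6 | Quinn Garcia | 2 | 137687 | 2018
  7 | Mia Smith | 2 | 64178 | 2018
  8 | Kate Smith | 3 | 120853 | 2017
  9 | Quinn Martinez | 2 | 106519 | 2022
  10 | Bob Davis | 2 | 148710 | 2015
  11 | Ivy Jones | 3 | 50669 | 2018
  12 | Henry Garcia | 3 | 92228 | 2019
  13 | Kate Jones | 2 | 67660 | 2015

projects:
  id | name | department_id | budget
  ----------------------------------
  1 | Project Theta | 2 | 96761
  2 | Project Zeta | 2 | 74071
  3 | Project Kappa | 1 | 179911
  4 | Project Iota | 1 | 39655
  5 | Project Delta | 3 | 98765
SELECT name, department_id FROM employees WHERE department_id IN (SELECT id FROM departments WHERE budget >= 119954)

Execution result:
name | department_id
Alice Garcia | 2
Sam Garcia | 2
Bob Martinez | 1
Kate Martinez | 1
Olivia Miller | 1
Quinn Garcia | 2
Mia Smith | 2
Kate Smith | 3
Quinn Martinez | 2
Bob Davis | 2
Ivy Jones | 3
Henry Garcia | 3
Kate Jones | 2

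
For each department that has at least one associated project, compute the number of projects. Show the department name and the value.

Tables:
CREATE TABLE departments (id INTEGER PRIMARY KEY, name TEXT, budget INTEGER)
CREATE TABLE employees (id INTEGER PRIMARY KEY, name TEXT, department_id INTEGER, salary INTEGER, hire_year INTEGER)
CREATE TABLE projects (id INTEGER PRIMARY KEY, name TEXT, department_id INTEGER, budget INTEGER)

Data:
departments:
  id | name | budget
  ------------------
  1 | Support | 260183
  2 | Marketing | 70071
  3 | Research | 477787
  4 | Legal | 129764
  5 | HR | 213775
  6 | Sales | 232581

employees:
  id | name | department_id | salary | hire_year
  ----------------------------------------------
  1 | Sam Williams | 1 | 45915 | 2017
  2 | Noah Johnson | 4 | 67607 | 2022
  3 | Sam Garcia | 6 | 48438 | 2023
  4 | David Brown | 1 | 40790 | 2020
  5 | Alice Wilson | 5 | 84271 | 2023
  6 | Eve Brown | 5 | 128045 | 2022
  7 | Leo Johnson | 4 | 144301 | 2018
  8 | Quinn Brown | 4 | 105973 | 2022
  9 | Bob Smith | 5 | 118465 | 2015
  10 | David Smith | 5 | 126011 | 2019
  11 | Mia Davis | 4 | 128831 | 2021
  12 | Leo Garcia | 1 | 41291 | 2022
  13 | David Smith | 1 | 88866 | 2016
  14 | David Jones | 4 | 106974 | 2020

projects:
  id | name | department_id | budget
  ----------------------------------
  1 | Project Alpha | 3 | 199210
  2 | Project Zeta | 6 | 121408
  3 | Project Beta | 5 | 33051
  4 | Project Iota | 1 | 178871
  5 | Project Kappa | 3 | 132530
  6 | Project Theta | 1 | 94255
SELECT p.name, COUNT(*) AS n FROM projects c JOIN departments p ON c.department_id = p.id GROUP BY p.id, p.name

Execution result:
name | n
Support | 2
Research | 2
HR | 1
Sales | 1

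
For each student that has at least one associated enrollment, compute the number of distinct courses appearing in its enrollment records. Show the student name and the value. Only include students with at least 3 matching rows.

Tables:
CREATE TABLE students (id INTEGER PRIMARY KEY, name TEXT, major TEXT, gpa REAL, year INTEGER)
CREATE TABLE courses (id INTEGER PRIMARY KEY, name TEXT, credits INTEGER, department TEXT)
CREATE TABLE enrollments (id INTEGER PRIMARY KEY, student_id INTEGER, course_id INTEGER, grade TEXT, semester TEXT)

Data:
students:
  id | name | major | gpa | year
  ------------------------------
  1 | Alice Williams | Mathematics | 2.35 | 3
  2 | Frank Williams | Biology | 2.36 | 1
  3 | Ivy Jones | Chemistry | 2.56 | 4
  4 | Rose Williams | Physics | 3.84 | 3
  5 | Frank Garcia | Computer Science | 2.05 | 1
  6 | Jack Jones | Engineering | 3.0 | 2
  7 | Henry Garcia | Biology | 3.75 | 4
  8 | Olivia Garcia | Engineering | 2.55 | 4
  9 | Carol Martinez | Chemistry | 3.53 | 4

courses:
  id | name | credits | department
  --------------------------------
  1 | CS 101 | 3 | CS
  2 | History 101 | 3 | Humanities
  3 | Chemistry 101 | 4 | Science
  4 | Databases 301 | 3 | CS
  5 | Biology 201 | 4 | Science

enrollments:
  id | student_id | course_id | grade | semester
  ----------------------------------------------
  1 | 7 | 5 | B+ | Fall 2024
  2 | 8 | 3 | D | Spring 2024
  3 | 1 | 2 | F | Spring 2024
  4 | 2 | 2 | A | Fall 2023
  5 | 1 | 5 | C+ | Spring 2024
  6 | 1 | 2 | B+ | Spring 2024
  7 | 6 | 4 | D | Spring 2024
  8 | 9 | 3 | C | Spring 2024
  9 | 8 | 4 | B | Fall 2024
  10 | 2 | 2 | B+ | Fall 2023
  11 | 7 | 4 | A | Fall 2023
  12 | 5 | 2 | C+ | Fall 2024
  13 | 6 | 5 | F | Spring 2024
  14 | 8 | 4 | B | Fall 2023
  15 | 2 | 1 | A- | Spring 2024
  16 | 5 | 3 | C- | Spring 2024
SELECT p.name, COUNT(DISTINCT c.course_id) AS distinct_course_count FROM enrollments c JOIN students p ON c.student_id = p.id GROUP BY p.id, p.name HAVING COUNT(*) >= 3

Execution result:
name | distinct_course_count
Alice Williams | 2
Frank Williams | 2
Olivia Garcia | 2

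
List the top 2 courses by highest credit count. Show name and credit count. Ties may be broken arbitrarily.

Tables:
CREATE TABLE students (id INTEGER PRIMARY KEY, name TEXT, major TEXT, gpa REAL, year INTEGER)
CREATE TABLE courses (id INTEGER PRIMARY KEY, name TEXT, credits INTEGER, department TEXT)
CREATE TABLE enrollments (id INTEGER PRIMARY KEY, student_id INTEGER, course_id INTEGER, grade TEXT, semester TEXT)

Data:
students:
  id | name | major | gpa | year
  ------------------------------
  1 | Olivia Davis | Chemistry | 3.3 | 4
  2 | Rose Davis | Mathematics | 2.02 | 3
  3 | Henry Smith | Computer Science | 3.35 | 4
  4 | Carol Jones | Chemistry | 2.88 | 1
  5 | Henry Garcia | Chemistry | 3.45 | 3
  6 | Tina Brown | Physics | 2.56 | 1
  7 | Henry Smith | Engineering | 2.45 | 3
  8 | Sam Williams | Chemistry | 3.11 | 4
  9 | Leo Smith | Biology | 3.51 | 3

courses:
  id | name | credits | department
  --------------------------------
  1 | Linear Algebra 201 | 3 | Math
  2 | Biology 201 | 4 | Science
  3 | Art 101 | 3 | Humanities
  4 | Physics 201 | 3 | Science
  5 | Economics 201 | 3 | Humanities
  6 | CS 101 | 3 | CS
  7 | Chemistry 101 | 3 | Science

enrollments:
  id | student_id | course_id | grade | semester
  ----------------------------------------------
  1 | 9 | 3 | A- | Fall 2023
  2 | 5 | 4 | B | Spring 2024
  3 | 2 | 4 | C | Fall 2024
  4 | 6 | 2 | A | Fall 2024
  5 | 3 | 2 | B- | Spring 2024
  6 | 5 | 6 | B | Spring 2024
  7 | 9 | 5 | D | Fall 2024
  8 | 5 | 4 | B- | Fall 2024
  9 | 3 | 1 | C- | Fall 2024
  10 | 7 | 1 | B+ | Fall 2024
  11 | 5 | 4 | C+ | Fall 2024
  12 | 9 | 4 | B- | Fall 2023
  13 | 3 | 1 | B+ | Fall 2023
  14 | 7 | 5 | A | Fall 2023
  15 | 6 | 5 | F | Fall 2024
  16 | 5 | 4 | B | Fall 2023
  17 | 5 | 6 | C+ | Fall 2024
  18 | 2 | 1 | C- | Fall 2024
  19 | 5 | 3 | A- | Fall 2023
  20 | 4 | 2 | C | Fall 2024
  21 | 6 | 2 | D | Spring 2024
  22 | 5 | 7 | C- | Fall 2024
SELECT name, credits FROM courses ORDER BY credits DESC LIMIT 2

Execution result:
name | credits
Biology 201 | 4
Linear Algebra 201 | 3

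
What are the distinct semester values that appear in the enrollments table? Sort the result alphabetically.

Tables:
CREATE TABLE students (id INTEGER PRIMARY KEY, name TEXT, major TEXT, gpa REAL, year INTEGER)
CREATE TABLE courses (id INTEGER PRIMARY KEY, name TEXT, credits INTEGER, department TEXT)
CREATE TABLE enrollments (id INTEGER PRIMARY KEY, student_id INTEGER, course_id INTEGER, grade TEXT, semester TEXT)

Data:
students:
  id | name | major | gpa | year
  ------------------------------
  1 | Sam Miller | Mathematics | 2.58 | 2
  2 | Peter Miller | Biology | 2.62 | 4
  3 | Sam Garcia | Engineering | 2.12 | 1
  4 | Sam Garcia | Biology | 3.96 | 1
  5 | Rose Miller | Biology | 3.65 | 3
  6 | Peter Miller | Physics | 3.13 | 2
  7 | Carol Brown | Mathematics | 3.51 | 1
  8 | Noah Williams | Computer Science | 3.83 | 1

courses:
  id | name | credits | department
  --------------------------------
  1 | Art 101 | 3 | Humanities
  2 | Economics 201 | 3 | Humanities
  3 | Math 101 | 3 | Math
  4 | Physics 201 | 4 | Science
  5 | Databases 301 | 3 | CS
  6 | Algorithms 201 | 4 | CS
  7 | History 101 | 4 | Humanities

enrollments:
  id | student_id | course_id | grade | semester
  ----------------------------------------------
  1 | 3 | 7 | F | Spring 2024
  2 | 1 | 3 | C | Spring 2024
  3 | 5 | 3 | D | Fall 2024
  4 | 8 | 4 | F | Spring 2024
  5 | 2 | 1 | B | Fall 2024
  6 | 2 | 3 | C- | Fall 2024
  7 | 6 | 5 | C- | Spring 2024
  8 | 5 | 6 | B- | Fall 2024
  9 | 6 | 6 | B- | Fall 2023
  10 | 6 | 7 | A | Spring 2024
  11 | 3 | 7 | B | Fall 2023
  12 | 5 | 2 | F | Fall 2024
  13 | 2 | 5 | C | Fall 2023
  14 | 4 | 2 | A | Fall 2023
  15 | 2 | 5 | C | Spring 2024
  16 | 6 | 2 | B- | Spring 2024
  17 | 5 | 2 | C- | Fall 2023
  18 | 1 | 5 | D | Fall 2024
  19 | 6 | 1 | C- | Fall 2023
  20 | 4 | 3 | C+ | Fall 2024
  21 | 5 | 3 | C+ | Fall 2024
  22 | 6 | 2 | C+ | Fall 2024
SELECT DISTINCT semester FROM enrollments ORDER BY semester

Execution result:
semester
Fall 2023
Fall 2024
Spring 2024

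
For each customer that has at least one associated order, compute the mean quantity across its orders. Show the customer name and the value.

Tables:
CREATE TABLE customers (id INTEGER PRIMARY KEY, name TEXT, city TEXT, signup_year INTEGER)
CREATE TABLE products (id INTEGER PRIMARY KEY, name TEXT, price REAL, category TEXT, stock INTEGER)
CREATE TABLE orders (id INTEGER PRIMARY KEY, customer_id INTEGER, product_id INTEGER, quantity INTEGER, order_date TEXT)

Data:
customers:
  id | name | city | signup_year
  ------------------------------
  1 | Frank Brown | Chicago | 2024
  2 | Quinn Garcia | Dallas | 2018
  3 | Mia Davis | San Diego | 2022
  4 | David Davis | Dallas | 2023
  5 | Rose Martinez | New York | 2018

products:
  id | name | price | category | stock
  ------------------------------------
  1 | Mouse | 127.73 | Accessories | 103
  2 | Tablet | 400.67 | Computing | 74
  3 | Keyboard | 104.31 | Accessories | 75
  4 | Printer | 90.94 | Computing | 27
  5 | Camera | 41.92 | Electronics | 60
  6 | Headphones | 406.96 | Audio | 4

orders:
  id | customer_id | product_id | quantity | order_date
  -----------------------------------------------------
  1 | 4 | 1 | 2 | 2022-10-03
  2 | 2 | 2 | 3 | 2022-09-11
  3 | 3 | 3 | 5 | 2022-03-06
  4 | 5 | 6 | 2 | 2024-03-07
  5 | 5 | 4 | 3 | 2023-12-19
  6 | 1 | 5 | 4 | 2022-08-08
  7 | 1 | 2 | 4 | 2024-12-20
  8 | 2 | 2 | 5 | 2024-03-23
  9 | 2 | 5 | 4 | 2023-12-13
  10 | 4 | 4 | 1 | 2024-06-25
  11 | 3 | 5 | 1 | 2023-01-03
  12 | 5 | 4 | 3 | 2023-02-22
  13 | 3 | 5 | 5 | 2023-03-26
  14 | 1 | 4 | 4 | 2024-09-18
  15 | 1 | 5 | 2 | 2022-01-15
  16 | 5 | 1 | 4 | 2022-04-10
SELECT p.name, AVG(c.quantity) AS avg_quantity FROM orders c JOIN customers p ON c.customer_id = p.id GROUP BY p.id, p.name

Execution result:
name | avg_quantity
Frank Brown | 3.50
Quinn Garcia | 4.00
Mia Davis | 3.67
David Davis | 1.50
Rose Martinez | 3.00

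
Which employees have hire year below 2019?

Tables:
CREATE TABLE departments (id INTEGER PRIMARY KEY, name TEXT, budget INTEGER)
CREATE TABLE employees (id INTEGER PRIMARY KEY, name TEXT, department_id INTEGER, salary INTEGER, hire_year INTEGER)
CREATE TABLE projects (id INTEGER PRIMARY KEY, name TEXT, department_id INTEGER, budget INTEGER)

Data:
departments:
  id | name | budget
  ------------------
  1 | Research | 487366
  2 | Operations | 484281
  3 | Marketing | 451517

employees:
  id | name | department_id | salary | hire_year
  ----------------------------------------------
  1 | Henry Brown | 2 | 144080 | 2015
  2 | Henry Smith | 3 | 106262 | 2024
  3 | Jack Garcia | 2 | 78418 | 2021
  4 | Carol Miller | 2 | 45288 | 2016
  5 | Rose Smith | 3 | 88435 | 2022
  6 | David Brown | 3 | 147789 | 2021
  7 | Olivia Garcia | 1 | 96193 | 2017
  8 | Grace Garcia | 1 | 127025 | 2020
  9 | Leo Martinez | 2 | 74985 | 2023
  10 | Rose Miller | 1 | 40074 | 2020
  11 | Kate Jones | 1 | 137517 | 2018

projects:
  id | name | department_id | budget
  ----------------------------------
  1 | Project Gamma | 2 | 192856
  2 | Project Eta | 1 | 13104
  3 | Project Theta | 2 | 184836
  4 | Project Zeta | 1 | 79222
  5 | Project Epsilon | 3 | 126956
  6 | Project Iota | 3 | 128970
SELECT name, hire_year FROM employees WHERE hire_year < 2019

Execution result:
name | hire_year
Henry Brown | 2015
Carol Miller | 2016
Olivia Garcia | 2017
Kate Jones | 2018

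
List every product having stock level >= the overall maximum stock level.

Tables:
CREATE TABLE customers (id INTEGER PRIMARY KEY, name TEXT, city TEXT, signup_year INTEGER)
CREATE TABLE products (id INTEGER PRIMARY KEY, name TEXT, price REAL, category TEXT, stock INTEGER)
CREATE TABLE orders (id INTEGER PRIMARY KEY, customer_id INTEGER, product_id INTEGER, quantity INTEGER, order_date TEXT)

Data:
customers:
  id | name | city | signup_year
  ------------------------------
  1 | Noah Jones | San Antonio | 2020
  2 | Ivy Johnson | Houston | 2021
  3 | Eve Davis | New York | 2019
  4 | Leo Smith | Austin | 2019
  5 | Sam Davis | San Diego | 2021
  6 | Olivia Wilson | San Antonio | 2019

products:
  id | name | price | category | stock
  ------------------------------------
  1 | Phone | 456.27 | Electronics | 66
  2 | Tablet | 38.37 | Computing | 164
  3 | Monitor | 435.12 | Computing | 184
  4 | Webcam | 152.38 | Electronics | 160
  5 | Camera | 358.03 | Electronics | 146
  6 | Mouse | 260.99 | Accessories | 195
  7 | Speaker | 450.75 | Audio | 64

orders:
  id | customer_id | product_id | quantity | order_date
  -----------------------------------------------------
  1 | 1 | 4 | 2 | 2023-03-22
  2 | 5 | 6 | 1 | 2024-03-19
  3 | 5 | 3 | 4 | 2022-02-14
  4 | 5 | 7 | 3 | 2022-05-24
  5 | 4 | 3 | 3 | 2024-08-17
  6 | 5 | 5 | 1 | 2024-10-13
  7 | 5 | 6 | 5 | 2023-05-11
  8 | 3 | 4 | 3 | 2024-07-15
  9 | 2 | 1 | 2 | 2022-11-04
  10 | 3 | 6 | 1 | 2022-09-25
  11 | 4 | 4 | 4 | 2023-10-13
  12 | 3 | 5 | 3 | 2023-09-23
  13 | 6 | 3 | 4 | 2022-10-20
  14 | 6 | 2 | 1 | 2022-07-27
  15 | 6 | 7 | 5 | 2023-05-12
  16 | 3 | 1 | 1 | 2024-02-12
SELECT name, stock FROM products WHERE stock >= (SELECT MAX(stock) FROM products)

Execution result:
name | stock
Mouse | 195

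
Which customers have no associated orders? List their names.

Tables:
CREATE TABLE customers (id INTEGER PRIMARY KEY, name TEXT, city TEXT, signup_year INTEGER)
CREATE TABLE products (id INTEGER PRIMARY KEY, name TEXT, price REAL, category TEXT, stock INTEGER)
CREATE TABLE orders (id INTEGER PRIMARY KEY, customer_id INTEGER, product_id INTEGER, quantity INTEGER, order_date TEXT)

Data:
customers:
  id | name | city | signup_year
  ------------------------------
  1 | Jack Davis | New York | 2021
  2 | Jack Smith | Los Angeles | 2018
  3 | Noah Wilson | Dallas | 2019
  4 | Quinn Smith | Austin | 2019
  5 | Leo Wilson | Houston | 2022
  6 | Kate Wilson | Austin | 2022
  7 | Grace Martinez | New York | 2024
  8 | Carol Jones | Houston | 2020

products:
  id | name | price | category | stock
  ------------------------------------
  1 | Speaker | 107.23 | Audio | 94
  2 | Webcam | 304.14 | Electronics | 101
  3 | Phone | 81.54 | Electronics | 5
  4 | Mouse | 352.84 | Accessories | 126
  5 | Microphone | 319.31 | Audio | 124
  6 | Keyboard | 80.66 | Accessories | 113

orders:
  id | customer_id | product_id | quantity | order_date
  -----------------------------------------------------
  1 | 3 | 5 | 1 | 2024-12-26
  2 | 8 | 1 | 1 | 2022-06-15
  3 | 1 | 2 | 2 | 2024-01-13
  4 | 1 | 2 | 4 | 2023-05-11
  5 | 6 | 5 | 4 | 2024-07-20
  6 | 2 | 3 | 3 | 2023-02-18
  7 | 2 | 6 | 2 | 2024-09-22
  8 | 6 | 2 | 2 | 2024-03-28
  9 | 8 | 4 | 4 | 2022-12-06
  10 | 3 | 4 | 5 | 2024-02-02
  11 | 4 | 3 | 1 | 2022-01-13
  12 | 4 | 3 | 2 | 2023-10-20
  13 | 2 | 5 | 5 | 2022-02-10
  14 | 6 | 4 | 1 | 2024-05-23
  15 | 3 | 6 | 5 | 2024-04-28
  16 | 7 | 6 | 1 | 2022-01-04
SELECT p.name FROM customers p LEFT JOIN orders c ON c.customer_id = p.id WHERE c.id IS NULL

Execution result:
Leo Wilson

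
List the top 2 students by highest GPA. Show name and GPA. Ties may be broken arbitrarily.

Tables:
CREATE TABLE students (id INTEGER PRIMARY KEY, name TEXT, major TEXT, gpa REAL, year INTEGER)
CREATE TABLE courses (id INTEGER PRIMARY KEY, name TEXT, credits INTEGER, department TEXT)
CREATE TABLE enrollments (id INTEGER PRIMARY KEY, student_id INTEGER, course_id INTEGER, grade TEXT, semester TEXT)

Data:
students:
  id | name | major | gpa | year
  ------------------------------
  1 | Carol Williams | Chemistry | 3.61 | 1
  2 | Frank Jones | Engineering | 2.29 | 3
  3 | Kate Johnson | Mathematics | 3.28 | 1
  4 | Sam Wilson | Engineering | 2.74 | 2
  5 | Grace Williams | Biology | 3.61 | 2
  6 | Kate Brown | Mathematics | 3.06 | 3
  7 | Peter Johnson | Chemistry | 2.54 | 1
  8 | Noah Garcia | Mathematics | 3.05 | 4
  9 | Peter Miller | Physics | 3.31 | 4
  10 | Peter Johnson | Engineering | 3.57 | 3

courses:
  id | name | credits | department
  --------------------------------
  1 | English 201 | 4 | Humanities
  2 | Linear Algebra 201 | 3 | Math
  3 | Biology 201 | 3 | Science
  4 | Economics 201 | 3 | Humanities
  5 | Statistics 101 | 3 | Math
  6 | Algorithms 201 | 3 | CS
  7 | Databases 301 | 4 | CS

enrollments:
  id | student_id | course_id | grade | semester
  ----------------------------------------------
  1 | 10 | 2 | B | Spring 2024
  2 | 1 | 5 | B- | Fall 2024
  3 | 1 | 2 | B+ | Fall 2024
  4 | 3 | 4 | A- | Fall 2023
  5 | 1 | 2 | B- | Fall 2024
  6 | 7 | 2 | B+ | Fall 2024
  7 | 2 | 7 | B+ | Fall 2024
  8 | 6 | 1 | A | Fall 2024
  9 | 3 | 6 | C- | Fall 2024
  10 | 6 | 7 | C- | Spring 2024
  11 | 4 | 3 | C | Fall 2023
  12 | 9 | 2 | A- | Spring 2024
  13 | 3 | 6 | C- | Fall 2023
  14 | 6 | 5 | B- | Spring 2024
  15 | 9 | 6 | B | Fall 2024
SELECT name, gpa FROM students ORDER BY gpa DESC LIMIT 2

Execution result:
name | gpa
Carol Williams | 3.61
Grace Williams | 3.61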